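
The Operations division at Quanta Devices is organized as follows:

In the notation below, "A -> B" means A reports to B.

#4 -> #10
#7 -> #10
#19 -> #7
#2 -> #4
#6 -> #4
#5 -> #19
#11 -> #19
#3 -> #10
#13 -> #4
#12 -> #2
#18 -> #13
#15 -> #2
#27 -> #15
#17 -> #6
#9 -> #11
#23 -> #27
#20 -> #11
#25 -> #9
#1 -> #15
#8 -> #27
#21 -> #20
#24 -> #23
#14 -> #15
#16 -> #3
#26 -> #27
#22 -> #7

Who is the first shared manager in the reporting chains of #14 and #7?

#10

#14's chain of managers is #15, #2, #4, #10. #7's chain of managers is #10. The first manager that appears in both chains is #10.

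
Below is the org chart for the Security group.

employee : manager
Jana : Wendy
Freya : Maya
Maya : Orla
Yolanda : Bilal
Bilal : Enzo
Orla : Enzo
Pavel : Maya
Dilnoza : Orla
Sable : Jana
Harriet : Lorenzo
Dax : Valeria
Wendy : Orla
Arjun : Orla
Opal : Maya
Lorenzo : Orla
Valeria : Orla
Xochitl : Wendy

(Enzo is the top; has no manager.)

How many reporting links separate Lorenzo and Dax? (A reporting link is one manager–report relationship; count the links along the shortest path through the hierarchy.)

Lorenzo is 1 level below Orla, and Dax is 2 levels below Orla (their lowest common manager). The shortest path runs up from Lorenzo to Orla and back down to Dax: 1 + 2 = 3 links.

3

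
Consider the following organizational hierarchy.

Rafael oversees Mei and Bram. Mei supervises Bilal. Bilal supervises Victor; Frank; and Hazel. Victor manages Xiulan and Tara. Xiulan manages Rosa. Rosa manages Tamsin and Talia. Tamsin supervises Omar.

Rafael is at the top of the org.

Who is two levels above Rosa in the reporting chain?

Rosa reports to Xiulan, and Xiulan reports to Victor. So Rosa's skip-level manager is Victor.

Victor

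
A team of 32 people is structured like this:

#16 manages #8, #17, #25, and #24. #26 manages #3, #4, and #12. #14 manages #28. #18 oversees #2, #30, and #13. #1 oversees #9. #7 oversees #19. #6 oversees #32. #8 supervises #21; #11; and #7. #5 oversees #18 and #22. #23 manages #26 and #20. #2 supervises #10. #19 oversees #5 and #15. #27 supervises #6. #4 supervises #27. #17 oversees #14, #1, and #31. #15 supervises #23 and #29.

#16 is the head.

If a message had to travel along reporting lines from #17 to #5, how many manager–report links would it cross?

5

#17 is 1 level below #16, and #5 is 4 levels below #16 (their lowest common manager). The shortest path runs up from #17 to #16 and back down to #5: 1 + 4 = 5 links.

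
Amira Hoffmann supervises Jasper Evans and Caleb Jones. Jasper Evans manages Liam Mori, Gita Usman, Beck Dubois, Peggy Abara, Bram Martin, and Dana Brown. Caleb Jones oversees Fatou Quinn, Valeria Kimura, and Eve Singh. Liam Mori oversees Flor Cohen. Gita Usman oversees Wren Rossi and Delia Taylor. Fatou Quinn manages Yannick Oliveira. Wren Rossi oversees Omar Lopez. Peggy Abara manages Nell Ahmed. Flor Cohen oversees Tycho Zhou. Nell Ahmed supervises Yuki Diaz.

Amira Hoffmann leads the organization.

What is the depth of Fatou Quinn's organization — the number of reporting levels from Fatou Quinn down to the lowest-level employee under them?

The longest chain under Fatou Quinn runs Fatou Quinn → Yannick Oliveira, which is 1 level below Fatou Quinn.

1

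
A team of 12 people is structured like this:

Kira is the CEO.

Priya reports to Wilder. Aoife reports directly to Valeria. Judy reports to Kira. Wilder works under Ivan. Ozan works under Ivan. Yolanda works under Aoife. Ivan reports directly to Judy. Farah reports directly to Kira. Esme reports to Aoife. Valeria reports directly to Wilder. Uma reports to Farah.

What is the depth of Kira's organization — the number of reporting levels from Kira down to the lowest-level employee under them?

6

The longest chain under Kira runs Kira → Judy → Ivan → Wilder → Valeria → Aoife → Esme, which is 6 levels below Kira.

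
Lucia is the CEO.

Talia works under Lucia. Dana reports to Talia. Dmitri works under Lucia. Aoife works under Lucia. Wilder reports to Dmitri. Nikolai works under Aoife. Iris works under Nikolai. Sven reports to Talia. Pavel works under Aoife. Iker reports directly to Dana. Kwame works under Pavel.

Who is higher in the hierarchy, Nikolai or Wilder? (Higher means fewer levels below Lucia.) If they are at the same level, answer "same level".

Both Nikolai and Wilder are 2 levels below Lucia.

same level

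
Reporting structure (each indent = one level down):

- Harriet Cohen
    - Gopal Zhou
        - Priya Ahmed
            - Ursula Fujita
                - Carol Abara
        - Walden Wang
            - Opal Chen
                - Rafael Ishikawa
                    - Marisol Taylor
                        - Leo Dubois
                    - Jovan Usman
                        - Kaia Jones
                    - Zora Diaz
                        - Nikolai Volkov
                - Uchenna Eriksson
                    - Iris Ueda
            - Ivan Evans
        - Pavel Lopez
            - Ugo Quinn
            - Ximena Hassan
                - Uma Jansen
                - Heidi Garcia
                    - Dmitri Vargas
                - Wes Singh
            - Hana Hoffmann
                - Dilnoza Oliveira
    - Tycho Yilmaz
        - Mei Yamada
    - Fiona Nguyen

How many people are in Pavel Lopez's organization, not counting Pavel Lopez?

8

Pavel Lopez directly manages Ugo Quinn, Ximena Hassan, Hana Hoffmann. Ugo Quinn has no reports. Under Ximena Hassan: Wes Singh, Heidi Garcia, Dmitri Vargas, Uma Jansen (4). Under Hana Hoffmann: Dilnoza Oliveira (1). So Pavel Lopez's organization is 3 direct reports plus everyone under them: 1 + 5 + 2 = 8.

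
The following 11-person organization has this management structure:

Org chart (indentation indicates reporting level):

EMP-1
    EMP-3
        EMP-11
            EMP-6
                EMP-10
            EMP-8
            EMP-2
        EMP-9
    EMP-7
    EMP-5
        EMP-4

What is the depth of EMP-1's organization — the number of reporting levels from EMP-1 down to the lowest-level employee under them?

4

The longest chain under EMP-1 runs EMP-1 → EMP-3 → EMP-11 → EMP-6 → EMP-10, which is 4 levels below EMP-1.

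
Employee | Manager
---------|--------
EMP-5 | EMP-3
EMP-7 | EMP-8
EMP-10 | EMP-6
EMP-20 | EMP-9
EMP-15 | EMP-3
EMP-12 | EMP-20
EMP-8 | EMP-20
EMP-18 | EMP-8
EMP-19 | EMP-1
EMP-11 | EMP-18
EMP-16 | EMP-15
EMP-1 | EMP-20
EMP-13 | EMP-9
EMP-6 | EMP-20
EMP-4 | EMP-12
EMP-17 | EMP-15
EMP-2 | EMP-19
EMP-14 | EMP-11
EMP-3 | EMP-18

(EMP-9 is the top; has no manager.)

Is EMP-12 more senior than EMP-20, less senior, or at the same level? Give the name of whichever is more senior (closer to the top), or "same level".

EMP-20

EMP-12 is 2 levels below EMP-9; EMP-20 is 1. EMP-20 is higher.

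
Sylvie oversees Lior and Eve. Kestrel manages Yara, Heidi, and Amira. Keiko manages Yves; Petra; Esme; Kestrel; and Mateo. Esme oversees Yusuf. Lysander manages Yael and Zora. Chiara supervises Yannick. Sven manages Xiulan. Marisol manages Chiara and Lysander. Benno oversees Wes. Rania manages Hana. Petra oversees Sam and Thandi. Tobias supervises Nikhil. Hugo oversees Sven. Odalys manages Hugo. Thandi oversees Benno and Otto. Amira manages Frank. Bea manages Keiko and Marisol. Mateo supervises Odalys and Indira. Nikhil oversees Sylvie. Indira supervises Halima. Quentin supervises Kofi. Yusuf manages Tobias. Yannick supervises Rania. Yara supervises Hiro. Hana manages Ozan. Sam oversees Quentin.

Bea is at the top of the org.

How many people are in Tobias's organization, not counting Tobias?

4

Tobias directly manages Nikhil. Under Nikhil: Sylvie, Eve, Lior (3). That's 4 in total.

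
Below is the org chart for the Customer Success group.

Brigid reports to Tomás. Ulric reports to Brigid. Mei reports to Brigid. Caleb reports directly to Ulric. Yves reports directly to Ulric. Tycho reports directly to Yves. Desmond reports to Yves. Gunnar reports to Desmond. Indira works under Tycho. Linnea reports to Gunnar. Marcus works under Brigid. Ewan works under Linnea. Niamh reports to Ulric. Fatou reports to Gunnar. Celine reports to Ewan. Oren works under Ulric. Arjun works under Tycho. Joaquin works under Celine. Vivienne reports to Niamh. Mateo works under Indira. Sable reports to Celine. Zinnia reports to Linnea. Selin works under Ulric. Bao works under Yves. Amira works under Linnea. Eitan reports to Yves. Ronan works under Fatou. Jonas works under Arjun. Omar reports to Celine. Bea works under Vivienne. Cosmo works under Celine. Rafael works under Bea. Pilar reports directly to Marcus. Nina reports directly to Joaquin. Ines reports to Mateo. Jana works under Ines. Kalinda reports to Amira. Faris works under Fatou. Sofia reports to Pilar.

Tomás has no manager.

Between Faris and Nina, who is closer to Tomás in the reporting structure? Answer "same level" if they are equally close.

Faris is 7 levels below Tomás; Nina is 10. Faris is higher.

Faris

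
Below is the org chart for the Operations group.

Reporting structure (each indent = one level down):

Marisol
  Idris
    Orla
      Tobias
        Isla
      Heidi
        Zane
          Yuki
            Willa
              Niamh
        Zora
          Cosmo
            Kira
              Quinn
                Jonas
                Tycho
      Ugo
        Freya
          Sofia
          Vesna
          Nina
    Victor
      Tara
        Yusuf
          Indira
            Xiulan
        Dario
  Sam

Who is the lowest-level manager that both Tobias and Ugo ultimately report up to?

Tobias's chain of managers is Orla, Idris, Marisol. Ugo's chain of managers is Orla, Idris, Marisol. The first manager that appears in both chains is Orla.

Orla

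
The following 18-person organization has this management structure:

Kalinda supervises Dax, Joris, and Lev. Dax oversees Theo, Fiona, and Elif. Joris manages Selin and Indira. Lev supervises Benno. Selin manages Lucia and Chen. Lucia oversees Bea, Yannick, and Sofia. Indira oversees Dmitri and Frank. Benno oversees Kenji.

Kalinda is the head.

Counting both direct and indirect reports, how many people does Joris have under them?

Joris directly manages Selin, Indira. Under Selin: Chen, Lucia, Sofia, Yannick, Bea (5). Under Indira: Frank, Dmitri (2). So Joris's organization is 2 direct reports plus everyone under them: 6 + 3 = 9.

9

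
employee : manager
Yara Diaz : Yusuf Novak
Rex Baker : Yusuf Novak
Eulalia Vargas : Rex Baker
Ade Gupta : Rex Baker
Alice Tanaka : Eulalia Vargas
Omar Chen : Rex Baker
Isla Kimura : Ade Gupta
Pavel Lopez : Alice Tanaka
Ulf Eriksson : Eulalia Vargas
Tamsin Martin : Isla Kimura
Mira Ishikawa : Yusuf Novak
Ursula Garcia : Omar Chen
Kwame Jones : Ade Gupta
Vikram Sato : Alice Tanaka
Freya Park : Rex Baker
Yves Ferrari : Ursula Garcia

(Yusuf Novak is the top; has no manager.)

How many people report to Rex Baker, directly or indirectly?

13

Rex Baker directly manages Eulalia Vargas, Ade Gupta, Omar Chen, Freya Park. Under Eulalia Vargas: Ulf Eriksson, Alice Tanaka, Vikram Sato, Pavel Lopez (4). Under Ade Gupta: Kwame Jones, Isla Kimura, Tamsin Martin (3). Under Omar Chen: Ursula Garcia, Yves Ferrari (2). Freya Park has no reports. So Rex Baker's organization is 4 direct reports plus everyone under them: 5 + 4 + 3 + 1 = 13.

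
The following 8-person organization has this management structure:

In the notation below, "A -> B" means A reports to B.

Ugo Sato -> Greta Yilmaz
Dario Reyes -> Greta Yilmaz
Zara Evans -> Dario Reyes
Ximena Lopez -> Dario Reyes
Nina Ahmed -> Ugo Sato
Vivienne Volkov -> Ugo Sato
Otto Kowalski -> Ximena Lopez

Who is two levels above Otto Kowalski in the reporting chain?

Otto Kowalski reports to Ximena Lopez, and Ximena Lopez reports to Dario Reyes. So Otto Kowalski's skip-level manager is Dario Reyes.

Dario Reyes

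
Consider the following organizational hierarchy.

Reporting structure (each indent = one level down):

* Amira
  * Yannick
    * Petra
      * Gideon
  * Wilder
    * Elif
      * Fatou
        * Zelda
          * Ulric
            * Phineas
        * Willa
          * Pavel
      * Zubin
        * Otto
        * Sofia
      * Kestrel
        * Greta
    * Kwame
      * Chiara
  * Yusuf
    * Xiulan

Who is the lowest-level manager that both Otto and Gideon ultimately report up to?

Otto's chain of managers is Zubin, Elif, Wilder, Amira. Gideon's chain of managers is Petra, Yannick, Amira. The first manager that appears in both chains is Amira.

Amira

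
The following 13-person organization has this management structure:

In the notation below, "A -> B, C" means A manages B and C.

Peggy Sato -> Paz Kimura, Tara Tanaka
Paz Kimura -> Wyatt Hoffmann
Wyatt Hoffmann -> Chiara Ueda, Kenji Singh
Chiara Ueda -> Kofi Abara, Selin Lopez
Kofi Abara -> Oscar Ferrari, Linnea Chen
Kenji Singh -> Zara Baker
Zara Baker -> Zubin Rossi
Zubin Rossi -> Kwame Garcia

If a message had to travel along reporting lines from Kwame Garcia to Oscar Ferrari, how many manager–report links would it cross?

Kwame Garcia is 4 levels below Wyatt Hoffmann, and Oscar Ferrari is 3 levels below Wyatt Hoffmann (their lowest common manager). The shortest path runs up from Kwame Garcia to Wyatt Hoffmann and back down to Oscar Ferrari: 4 + 3 = 7 links.

7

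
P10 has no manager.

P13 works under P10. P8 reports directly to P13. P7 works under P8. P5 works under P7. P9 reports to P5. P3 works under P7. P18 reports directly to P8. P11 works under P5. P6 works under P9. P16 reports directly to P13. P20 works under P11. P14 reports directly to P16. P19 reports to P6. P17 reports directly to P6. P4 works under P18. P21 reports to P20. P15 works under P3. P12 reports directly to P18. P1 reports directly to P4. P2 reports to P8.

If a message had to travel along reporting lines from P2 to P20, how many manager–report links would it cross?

5

P2 is 1 level below P8, and P20 is 4 levels below P8 (their lowest common manager). The shortest path runs up from P2 to P8 and back down to P20: 1 + 4 = 5 links.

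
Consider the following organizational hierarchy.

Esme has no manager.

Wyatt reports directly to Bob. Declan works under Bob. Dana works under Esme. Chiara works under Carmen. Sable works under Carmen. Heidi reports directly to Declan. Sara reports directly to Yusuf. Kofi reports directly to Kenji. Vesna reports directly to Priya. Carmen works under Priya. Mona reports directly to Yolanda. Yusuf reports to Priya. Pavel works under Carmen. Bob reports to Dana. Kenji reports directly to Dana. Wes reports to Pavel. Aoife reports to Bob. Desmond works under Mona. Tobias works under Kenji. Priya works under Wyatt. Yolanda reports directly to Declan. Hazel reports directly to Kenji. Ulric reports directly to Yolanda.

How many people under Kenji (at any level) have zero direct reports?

The people in Kenji's organization with no one reporting to them are Tobias, Kofi, Hazel. That is 3.

3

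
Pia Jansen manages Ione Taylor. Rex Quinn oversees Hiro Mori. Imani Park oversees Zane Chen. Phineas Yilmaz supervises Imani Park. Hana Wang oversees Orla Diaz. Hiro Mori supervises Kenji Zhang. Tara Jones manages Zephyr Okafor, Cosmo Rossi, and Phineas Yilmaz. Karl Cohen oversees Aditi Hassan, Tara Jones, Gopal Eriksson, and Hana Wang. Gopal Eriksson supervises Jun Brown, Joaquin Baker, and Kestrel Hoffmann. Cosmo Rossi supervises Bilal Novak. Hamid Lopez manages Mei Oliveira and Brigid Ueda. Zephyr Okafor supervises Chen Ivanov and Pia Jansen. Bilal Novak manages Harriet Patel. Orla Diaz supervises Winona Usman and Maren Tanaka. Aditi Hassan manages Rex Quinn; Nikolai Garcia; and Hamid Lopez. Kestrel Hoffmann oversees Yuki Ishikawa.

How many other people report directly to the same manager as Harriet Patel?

Harriet Patel reports to Bilal Novak, and Bilal Novak has no other direct reports. Harriet Patel has 0 peers.

0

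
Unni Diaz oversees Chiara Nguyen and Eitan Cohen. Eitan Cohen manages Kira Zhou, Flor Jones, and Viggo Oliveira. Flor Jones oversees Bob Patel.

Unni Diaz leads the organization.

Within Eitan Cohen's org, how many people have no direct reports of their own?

3

The people in Eitan Cohen's organization with no one reporting to them are Viggo Oliveira, Bob Patel, Kira Zhou. That is 3.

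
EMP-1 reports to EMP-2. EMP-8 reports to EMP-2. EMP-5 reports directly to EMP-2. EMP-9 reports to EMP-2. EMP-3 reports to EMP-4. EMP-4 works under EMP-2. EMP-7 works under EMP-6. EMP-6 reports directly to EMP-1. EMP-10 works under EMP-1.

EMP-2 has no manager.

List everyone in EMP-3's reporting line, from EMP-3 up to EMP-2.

EMP-3 reports to EMP-4. EMP-4 reports to EMP-2. EMP-2 is at the top.

EMP-3 -> EMP-4 -> EMP-2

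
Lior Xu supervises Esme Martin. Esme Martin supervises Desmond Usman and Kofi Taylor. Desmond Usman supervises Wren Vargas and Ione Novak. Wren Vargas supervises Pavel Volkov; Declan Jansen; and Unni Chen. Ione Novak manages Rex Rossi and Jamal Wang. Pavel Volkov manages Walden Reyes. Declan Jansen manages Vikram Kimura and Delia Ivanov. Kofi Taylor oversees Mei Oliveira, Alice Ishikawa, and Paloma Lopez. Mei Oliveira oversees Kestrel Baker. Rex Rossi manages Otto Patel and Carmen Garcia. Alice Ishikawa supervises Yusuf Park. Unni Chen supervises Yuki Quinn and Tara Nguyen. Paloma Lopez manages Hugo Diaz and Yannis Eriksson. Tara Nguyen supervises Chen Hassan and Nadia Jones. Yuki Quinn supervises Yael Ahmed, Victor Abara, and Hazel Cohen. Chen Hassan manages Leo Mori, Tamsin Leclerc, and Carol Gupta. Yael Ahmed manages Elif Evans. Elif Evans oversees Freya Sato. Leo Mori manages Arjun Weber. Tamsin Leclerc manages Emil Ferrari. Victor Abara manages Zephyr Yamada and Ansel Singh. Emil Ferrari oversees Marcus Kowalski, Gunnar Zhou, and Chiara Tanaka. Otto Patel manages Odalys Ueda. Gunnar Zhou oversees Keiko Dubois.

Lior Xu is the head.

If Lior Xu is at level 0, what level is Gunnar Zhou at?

Chain from Gunnar Zhou up to Lior Xu: Gunnar Zhou → Emil Ferrari → Tamsin Leclerc → Chen Hassan → Tara Nguyen → Unni Chen → Wren Vargas → Desmond Usman → Esme Martin → Lior Xu. That is 9 steps up, so Gunnar Zhou is 9 levels below Lior Xu.

9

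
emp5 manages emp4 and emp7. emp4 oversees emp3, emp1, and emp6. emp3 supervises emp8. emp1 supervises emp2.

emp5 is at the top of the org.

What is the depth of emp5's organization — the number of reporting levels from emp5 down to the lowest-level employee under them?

3

The longest chain under emp5 runs emp5 → emp4 → emp1 → emp2, which is 3 levels below emp5.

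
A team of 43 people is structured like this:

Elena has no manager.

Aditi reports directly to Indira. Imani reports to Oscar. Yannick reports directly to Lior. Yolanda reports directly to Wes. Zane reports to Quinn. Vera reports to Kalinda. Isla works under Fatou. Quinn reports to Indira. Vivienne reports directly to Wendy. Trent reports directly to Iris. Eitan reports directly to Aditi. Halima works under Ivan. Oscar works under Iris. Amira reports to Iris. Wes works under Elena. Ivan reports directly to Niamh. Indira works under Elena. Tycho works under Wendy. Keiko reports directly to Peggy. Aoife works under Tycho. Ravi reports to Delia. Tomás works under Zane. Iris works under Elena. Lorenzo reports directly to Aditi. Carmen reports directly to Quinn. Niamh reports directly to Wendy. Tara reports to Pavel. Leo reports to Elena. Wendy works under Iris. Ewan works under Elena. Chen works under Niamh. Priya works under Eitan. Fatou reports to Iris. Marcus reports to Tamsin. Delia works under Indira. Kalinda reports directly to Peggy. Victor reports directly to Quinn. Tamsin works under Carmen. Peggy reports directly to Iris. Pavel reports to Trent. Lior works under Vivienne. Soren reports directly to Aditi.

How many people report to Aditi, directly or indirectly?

4

Aditi directly manages Soren, Eitan, Lorenzo. Soren has no reports. Under Eitan: Priya (1). Lorenzo has no reports. So Aditi's organization is 3 direct reports plus everyone under them: 1 + 2 + 1 = 4.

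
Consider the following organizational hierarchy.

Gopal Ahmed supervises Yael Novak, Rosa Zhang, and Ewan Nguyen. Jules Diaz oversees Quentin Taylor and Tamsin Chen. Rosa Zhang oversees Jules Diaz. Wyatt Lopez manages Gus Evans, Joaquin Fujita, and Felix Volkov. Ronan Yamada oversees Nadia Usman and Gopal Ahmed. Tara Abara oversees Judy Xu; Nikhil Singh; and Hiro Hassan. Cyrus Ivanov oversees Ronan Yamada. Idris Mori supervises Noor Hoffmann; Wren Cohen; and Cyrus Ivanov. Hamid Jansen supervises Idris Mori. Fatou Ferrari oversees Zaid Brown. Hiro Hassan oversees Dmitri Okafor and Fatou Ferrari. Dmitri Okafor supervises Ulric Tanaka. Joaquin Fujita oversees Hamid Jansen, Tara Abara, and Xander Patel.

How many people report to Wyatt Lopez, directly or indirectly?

Wyatt Lopez directly manages Joaquin Fujita, Felix Volkov, Gus Evans. Under Joaquin Fujita: Xander Patel, Tara Abara, Nikhil Singh, Hiro Hassan, Fatou Ferrari, Zaid Brown, Dmitri Okafor, Ulric Tanaka, Judy Xu, Hamid Jansen, Idris Mori, Noor Hoffmann, Wren Cohen, Cyrus Ivanov, Ronan Yamada, Nadia Usman, Gopal Ahmed, Yael Novak, Ewan Nguyen, Rosa Zhang, Jules Diaz, Tamsin Chen, Quentin Taylor (23). Felix Volkov has no reports. Gus Evans has no reports. So Wyatt Lopez's organization is 3 direct reports plus everyone under them: 24 + 1 + 1 = 26.

26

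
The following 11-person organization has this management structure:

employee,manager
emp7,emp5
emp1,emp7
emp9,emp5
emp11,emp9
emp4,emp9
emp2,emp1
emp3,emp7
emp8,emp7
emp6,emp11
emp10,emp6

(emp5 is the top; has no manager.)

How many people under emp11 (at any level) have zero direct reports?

1

The only person in emp11's organization with no one reporting to them is emp10. That is 1.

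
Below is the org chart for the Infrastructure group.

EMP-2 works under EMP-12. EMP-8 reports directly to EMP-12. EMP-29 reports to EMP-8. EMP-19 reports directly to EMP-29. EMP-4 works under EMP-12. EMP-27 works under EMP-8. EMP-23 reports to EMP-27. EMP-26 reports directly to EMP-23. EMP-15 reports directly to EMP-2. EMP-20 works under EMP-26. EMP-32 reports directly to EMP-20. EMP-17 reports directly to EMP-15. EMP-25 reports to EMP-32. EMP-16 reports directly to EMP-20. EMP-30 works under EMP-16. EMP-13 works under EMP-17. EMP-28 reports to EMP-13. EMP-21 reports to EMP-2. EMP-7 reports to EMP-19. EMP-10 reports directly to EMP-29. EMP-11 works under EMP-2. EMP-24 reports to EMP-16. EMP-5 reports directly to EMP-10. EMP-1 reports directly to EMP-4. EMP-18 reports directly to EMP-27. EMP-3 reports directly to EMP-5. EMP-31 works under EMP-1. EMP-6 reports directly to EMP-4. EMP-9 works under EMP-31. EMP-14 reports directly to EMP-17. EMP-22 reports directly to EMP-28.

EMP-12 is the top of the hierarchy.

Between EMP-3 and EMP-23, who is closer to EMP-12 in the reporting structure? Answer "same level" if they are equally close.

EMP-3 is 5 levels below EMP-12; EMP-23 is 3. EMP-23 is higher.

EMP-23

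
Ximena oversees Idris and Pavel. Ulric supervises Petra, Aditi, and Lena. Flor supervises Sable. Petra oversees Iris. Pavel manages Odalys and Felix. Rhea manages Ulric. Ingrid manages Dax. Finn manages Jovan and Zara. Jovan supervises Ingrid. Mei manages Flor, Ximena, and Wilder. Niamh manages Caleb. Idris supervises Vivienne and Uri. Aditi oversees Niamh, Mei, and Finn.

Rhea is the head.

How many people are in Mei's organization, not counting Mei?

10

Mei directly manages Flor, Ximena, Wilder. Under Flor: Sable (1). Under Ximena: Pavel, Felix, Odalys, Idris, Vivienne, Uri (6). Wilder has no reports. So Mei's organization is 3 direct reports plus everyone under them: 2 + 7 + 1 = 10.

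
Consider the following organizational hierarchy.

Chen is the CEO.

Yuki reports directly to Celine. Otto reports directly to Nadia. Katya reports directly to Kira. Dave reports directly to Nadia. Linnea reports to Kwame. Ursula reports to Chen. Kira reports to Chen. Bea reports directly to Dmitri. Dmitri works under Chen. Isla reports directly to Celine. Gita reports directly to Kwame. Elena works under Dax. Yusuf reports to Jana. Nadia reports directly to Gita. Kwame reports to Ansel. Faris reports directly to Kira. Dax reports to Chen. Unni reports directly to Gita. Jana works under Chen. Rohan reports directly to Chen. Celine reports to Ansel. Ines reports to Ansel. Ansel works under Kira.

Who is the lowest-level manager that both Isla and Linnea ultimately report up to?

Isla's chain of managers is Celine, Ansel, Kira, Chen. Linnea's chain of managers is Kwame, Ansel, Kira, Chen. The first manager that appears in both chains is Ansel.

Ansel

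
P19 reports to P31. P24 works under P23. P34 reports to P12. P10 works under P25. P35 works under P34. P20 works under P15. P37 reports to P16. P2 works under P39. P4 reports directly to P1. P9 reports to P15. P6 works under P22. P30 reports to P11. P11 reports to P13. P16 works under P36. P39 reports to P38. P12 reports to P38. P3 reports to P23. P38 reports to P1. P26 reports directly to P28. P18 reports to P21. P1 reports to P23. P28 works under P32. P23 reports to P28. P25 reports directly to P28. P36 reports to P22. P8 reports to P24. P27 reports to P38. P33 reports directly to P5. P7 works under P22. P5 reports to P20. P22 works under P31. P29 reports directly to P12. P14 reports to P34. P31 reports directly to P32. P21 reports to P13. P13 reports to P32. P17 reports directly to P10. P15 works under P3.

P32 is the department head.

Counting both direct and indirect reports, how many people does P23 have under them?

19

P23 directly manages P3, P1, P24. Under P3: P15, P9, P20, P5, P33 (5). Under P1: P4, P38, P27, P39, P2, P12, P34, P35, P14, P29 (10). Under P24: P8 (1). So P23's organization is 3 direct reports plus everyone under them: 6 + 11 + 2 = 19.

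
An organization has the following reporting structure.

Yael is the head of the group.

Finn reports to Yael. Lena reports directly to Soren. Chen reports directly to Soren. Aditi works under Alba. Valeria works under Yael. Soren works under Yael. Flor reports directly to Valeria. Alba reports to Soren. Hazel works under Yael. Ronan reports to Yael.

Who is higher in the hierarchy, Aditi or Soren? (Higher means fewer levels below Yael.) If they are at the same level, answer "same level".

Aditi is 3 levels below Yael; Soren is 1. Soren is higher.

Soren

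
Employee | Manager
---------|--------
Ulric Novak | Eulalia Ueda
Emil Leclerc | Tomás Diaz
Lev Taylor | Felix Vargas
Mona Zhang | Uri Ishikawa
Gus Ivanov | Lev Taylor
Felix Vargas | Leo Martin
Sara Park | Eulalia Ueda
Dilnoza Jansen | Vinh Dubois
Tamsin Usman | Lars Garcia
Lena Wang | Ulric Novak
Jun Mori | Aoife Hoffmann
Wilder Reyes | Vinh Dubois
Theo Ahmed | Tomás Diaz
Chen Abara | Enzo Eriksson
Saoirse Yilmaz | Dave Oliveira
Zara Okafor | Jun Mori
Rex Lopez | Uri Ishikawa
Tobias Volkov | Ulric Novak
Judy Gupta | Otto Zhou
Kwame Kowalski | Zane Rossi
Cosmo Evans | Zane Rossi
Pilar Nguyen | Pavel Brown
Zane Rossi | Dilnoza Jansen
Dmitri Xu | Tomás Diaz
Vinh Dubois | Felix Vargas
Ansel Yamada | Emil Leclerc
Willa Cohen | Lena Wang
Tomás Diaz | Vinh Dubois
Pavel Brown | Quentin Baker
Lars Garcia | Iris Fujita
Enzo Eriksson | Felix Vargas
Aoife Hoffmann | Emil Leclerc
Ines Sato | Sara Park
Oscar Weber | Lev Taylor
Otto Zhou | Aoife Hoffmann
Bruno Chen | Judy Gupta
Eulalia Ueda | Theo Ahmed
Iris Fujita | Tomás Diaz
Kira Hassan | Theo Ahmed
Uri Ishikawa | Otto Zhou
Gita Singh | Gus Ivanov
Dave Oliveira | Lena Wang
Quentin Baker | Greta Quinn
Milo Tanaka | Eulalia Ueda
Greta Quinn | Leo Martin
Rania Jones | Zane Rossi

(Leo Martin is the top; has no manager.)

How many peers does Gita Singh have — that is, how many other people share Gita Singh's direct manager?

Gita Singh reports to Gus Ivanov, and Gus Ivanov has no other direct reports. Gita Singh has 0 peers.

0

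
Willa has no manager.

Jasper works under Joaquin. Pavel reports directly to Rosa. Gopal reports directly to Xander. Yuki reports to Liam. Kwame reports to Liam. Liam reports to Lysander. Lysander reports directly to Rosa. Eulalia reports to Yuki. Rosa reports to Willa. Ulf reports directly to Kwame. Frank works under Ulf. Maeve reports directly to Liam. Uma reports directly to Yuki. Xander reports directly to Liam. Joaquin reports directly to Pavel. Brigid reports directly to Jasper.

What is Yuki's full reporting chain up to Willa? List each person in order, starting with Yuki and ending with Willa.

Yuki reports to Liam. Liam reports to Lysander. Lysander reports to Rosa. Rosa reports to Willa. Willa is at the top.

Yuki -> Liam -> Lysander -> Rosa -> Willa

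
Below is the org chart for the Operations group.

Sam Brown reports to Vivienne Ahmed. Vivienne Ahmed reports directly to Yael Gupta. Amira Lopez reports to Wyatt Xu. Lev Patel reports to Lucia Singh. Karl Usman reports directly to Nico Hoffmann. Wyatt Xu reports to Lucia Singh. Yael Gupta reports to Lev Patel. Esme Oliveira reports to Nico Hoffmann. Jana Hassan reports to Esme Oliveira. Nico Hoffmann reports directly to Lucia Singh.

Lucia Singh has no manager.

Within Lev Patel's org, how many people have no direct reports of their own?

1

The only person in Lev Patel's organization with no one reporting to them is Sam Brown. That is 1.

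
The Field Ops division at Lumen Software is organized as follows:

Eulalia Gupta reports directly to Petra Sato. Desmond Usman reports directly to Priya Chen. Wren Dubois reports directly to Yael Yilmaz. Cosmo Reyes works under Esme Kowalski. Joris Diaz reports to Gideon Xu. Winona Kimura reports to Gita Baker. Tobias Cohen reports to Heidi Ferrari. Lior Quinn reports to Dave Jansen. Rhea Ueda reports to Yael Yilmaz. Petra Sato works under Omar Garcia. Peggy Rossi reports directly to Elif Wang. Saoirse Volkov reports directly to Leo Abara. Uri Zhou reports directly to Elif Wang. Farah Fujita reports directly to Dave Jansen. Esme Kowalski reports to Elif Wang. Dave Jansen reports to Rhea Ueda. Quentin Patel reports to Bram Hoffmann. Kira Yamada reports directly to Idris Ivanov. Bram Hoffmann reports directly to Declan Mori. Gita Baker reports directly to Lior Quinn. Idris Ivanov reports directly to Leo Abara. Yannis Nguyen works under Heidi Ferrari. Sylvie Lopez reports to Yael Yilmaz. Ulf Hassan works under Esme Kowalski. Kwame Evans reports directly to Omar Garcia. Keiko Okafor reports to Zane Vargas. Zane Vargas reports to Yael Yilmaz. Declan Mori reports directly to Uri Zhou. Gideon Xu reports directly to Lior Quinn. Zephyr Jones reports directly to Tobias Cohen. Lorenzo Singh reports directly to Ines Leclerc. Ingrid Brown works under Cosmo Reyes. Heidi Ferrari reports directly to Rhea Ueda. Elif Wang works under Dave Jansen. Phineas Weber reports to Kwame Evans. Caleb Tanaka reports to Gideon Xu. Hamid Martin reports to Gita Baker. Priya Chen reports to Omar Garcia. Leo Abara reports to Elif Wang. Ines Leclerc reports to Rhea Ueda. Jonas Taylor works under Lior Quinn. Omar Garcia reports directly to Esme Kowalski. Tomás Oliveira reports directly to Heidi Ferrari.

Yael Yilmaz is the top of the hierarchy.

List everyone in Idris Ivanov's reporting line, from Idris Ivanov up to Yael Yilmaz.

Idris Ivanov -> Leo Abara -> Elif Wang -> Dave Jansen -> Rhea Ueda -> Yael Yilmaz

Idris Ivanov reports to Leo Abara. Leo Abara reports to Elif Wang. Elif Wang reports to Dave Jansen. Dave Jansen reports to Rhea Ueda. Rhea Ueda reports to Yael Yilmaz. Yael Yilmaz is at the top.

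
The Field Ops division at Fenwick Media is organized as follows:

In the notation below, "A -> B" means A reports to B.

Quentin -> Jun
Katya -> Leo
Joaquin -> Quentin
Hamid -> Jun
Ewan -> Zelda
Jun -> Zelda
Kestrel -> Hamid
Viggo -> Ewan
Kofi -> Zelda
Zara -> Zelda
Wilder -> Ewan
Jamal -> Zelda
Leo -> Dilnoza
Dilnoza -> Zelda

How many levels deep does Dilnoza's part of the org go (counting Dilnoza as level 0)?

The longest chain under Dilnoza runs Dilnoza → Leo → Katya, which is 2 levels below Dilnoza.

2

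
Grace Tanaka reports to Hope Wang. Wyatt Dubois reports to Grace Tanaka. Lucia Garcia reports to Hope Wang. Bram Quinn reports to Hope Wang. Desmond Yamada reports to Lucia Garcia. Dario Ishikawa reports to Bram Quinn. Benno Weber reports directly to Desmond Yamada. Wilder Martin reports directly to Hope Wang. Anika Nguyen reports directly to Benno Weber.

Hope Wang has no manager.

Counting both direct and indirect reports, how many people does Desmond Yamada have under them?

2

Desmond Yamada directly manages Benno Weber. Under Benno Weber: Anika Nguyen (1). That's 2 in total.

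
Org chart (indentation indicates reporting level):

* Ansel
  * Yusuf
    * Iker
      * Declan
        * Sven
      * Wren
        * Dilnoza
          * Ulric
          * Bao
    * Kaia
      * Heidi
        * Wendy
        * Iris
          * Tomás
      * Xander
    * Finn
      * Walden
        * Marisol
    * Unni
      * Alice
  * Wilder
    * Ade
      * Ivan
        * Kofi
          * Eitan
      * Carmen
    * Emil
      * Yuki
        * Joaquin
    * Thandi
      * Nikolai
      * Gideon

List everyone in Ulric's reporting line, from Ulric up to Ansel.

Ulric reports to Dilnoza. Dilnoza reports to Wren. Wren reports to Iker. Iker reports to Yusuf. Yusuf reports to Ansel. Ansel is at the top.

Ulric -> Dilnoza -> Wren -> Iker -> Yusuf -> Ansel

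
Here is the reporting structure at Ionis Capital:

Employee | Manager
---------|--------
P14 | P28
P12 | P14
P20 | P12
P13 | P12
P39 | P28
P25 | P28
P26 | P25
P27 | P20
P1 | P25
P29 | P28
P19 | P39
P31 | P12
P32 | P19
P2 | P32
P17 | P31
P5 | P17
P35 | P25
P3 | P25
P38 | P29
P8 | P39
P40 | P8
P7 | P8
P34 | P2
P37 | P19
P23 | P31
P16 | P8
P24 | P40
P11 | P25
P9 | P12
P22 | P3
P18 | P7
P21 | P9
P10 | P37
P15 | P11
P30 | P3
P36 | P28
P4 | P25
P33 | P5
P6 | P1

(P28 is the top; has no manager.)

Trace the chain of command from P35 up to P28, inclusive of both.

P35 -> P25 -> P28

P35 reports to P25. P25 reports to P28. P28 is at the top.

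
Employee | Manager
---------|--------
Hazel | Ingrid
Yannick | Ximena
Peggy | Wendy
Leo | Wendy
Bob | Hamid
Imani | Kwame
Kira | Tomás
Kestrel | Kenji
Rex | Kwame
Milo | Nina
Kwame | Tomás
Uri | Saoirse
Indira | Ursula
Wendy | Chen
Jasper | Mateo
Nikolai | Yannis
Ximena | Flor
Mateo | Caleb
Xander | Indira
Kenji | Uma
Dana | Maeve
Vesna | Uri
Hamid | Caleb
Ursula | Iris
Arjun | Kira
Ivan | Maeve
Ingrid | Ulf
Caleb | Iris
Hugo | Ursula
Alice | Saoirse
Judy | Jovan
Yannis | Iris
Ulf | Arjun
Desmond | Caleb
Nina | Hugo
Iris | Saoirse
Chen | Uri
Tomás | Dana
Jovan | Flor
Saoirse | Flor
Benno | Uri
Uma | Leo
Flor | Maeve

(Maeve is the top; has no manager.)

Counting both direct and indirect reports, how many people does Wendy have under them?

5

Wendy directly manages Leo, Peggy. Under Leo: Uma, Kenji, Kestrel (3). Peggy has no reports. So Wendy's organization is 2 direct reports plus everyone under them: 4 + 1 = 5.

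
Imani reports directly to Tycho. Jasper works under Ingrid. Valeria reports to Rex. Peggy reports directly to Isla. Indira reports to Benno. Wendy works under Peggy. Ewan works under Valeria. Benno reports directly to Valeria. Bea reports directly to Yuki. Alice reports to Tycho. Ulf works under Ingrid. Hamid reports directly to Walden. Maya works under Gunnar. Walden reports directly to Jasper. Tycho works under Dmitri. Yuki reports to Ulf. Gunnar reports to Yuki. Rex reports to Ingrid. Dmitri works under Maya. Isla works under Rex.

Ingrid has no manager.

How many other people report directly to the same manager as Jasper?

Jasper reports to Ingrid. Ingrid's other direct reports are Ulf, Rex — 2 peers.

2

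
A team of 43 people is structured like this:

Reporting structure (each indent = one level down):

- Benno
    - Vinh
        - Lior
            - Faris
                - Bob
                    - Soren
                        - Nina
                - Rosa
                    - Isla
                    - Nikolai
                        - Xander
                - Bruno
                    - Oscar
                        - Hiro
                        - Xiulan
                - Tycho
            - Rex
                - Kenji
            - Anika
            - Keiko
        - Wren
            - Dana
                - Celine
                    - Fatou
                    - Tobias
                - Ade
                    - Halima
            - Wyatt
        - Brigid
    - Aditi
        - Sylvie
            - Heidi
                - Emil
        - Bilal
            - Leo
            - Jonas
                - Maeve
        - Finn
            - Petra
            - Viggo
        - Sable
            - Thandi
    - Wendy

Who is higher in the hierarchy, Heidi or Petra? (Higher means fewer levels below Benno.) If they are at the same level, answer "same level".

Both Heidi and Petra are 3 levels below Benno.

same level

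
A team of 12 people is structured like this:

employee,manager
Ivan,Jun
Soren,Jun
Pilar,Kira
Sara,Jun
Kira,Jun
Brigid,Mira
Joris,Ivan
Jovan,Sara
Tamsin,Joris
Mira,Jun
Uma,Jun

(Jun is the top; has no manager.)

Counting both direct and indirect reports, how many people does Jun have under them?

Jun directly manages Sara, Mira, Kira, Uma, Ivan, Soren. Under Sara: Jovan (1). Under Mira: Brigid (1). Under Kira: Pilar (1). Uma has no reports. Under Ivan: Joris, Tamsin (2). Soren has no reports. So Jun's organization is 6 direct reports plus everyone under them: 2 + 2 + 2 + 1 + 3 + 1 = 11.

11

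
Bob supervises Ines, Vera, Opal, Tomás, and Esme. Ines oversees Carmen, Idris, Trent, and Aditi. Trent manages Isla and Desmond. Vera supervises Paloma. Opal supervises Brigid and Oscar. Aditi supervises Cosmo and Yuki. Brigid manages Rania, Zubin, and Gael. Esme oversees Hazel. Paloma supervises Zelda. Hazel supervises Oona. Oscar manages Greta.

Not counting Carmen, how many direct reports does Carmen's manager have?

3

Carmen reports to Ines. Ines's other direct reports are Trent, Aditi, Idris — 3 peers.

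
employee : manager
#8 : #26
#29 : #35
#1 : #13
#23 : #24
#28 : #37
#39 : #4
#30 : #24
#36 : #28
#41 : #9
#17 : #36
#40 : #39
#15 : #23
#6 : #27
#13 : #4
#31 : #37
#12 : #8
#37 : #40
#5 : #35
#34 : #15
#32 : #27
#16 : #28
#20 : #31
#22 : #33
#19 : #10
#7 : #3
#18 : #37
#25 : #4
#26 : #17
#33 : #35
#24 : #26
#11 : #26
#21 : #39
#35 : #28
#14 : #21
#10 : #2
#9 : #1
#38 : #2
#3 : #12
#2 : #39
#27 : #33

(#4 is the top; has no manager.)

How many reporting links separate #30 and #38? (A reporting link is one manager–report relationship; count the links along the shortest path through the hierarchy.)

#30 is 8 levels below #39, and #38 is 2 levels below #39 (their lowest common manager). The shortest path runs up from #30 to #39 and back down to #38: 8 + 2 = 10 links.

10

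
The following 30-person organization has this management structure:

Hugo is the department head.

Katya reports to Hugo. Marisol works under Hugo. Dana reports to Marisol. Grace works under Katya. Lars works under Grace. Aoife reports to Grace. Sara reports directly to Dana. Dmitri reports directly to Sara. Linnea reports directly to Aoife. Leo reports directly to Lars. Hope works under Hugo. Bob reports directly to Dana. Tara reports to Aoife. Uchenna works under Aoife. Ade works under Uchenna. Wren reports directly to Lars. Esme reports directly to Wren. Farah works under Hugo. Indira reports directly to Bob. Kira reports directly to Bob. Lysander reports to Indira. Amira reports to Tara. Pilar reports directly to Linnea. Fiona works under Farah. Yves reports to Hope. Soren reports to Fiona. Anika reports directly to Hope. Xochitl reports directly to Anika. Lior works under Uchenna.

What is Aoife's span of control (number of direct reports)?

3

Aoife directly manages Linnea, Tara, Uchenna. That is 3 direct reports.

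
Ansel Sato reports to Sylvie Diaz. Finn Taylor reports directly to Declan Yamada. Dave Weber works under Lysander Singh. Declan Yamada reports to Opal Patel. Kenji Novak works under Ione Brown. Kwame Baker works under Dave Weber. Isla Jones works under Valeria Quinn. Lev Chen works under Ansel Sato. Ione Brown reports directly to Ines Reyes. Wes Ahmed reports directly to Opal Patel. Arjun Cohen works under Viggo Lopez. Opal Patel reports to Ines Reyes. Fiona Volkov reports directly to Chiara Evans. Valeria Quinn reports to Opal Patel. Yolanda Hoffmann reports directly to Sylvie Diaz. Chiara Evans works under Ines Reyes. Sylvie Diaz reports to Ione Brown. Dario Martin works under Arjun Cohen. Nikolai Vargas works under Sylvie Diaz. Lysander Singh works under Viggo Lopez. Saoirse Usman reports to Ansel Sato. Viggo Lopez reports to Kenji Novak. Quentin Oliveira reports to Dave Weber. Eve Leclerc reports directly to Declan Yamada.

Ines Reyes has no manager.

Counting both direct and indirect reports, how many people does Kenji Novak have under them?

Kenji Novak directly manages Viggo Lopez. Under Viggo Lopez: Arjun Cohen, Dario Martin, Lysander Singh, Dave Weber, Kwame Baker, Quentin Oliveira (6). That's 7 in total.

7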